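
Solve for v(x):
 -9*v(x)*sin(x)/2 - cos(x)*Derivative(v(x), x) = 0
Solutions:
 v(x) = C1*cos(x)^(9/2)


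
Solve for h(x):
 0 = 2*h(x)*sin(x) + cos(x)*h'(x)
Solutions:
 h(x) = C1*cos(x)^2


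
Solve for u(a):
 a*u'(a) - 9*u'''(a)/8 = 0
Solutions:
 u(a) = C1 + Integral(C2*airyai(2*3^(1/3)*a/3) + C3*airybi(2*3^(1/3)*a/3), a)


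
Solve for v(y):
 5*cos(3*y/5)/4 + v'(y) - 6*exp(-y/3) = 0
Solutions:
 v(y) = C1 - 25*sin(3*y/5)/12 - 18*exp(-y/3)


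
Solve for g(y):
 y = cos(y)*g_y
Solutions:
 g(y) = C1 + Integral(y/cos(y), y)


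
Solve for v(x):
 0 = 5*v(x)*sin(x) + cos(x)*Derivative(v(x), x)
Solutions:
 v(x) = C1*cos(x)^5


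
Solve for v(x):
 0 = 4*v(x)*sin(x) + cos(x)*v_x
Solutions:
 v(x) = C1*cos(x)^4


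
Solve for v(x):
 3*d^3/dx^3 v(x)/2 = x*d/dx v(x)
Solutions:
 v(x) = C1 + Integral(C2*airyai(2^(1/3)*3^(2/3)*x/3) + C3*airybi(2^(1/3)*3^(2/3)*x/3), x)


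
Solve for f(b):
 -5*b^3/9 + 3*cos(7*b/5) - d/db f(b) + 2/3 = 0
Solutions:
 f(b) = C1 - 5*b^4/36 + 2*b/3 + 15*sin(7*b/5)/7


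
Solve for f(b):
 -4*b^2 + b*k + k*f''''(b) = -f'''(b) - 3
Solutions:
 f(b) = C1 + C2*b + C3*b^2 + C4*exp(-b/k) + b^5/15 - 3*b^4*k/8 + b^3*(3*k^2 - 1)/2


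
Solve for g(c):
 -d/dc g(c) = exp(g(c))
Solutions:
 g(c) = log(1/(C1 + c))


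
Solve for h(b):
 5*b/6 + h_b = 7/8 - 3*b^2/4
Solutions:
 h(b) = C1 - b^3/4 - 5*b^2/12 + 7*b/8


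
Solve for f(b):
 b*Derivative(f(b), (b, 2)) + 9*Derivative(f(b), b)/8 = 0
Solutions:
 f(b) = C1 + C2/b^(1/8)


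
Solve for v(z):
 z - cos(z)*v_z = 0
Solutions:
 v(z) = C1 + Integral(z/cos(z), z)


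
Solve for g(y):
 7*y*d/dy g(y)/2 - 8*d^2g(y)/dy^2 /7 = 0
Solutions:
 g(y) = C1 + C2*erfi(7*sqrt(2)*y/8)


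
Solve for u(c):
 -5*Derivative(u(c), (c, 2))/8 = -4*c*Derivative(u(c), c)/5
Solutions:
 u(c) = C1 + C2*erfi(4*c/5)


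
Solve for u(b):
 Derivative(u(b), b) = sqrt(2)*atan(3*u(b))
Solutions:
 Integral(1/atan(3*_y), (_y, u(b))) = C1 + sqrt(2)*b


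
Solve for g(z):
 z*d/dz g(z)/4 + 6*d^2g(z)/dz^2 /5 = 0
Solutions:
 g(z) = C1 + C2*erf(sqrt(15)*z/12)


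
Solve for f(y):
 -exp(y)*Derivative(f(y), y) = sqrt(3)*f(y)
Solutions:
 f(y) = C1*exp(sqrt(3)*exp(-y))


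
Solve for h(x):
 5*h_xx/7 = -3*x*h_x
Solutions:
 h(x) = C1 + C2*erf(sqrt(210)*x/10)


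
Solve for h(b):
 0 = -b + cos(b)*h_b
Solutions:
 h(b) = C1 + Integral(b/cos(b), b)


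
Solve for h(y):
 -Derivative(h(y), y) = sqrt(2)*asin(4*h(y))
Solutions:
 Integral(1/asin(4*_y), (_y, h(y))) = C1 - sqrt(2)*y


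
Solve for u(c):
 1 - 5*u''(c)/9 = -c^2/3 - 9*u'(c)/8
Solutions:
 u(c) = C1 + C2*exp(81*c/40) - 8*c^3/81 - 320*c^2/2187 - 183064*c/177147


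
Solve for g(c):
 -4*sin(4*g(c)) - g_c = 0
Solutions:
 g(c) = -acos((-C1 - exp(32*c))/(C1 - exp(32*c)))/4 + pi/2
 g(c) = acos((-C1 - exp(32*c))/(C1 - exp(32*c)))/4


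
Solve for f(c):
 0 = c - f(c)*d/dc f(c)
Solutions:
 f(c) = -sqrt(C1 + c^2)
 f(c) = sqrt(C1 + c^2)


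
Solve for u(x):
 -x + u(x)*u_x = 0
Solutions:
 u(x) = -sqrt(C1 + x^2)
 u(x) = sqrt(C1 + x^2)


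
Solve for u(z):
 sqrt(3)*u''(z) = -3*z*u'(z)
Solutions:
 u(z) = C1 + C2*erf(sqrt(2)*3^(1/4)*z/2)


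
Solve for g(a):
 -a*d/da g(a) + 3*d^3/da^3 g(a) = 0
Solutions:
 g(a) = C1 + Integral(C2*airyai(3^(2/3)*a/3) + C3*airybi(3^(2/3)*a/3), a)


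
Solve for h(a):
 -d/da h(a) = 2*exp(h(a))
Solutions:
 h(a) = log(1/(C1 + 2*a))


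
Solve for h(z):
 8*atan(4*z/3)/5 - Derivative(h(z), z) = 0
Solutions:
 h(z) = C1 + 8*z*atan(4*z/3)/5 - 3*log(16*z^2 + 9)/5


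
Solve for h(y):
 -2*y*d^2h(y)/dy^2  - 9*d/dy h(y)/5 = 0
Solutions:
 h(y) = C1 + C2*y^(1/10)


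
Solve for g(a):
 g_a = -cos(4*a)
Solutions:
 g(a) = C1 - sin(4*a)/4


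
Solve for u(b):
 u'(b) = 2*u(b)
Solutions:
 u(b) = C1*exp(2*b)


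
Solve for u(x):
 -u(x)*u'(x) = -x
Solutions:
 u(x) = -sqrt(C1 + x^2)
 u(x) = sqrt(C1 + x^2)


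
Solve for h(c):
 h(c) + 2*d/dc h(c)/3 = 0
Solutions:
 h(c) = C1*exp(-3*c/2)


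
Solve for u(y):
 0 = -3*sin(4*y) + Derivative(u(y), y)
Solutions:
 u(y) = C1 - 3*cos(4*y)/4


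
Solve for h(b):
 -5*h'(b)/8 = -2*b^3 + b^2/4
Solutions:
 h(b) = C1 + 4*b^4/5 - 2*b^3/15


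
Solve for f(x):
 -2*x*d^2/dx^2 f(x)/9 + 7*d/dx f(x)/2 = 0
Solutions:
 f(x) = C1 + C2*x^(67/4)


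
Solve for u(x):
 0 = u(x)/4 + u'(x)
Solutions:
 u(x) = C1*exp(-x/4)


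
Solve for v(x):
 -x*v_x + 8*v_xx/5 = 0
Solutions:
 v(x) = C1 + C2*erfi(sqrt(5)*x/4)


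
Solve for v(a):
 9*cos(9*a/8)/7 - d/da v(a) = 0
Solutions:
 v(a) = C1 + 8*sin(9*a/8)/7


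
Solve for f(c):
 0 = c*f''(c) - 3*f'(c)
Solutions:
 f(c) = C1 + C2*c^4


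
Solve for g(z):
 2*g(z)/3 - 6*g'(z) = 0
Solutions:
 g(z) = C1*exp(z/9)


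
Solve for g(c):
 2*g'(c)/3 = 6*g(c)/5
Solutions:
 g(c) = C1*exp(9*c/5)


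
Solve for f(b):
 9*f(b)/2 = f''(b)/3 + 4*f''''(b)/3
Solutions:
 f(b) = C1*exp(-sqrt(2)*b*sqrt(-1 + sqrt(217))/4) + C2*exp(sqrt(2)*b*sqrt(-1 + sqrt(217))/4) + C3*sin(sqrt(2)*b*sqrt(1 + sqrt(217))/4) + C4*cos(sqrt(2)*b*sqrt(1 + sqrt(217))/4)


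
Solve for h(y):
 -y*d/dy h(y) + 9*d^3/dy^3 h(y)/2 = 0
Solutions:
 h(y) = C1 + Integral(C2*airyai(6^(1/3)*y/3) + C3*airybi(6^(1/3)*y/3), y)


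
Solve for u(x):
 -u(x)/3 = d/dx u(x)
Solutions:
 u(x) = C1*exp(-x/3)


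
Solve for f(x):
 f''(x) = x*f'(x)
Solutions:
 f(x) = C1 + C2*erfi(sqrt(2)*x/2)


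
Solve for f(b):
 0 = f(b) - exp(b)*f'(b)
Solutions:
 f(b) = C1*exp(-exp(-b))


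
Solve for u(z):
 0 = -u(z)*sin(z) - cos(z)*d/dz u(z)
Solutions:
 u(z) = C1*cos(z)


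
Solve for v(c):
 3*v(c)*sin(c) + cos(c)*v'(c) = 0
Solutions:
 v(c) = C1*cos(c)^3


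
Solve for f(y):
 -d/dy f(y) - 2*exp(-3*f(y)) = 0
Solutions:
 f(y) = log(C1 - 6*y)/3
 f(y) = log((-3^(1/3) - 3^(5/6)*I)*(C1 - 2*y)^(1/3)/2)
 f(y) = log((-3^(1/3) + 3^(5/6)*I)*(C1 - 2*y)^(1/3)/2)


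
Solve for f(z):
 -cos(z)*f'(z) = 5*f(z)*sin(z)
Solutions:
 f(z) = C1*cos(z)^5


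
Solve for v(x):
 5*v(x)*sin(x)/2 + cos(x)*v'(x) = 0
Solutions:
 v(x) = C1*cos(x)^(5/2)


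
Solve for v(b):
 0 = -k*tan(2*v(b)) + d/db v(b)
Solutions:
 v(b) = -asin(C1*exp(2*b*k))/2 + pi/2
 v(b) = asin(C1*exp(2*b*k))/2


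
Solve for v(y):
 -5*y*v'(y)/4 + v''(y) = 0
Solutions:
 v(y) = C1 + C2*erfi(sqrt(10)*y/4)


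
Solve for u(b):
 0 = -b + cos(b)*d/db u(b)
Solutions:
 u(b) = C1 + Integral(b/cos(b), b)


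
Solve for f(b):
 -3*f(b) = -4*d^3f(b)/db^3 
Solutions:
 f(b) = C3*exp(6^(1/3)*b/2) + (C1*sin(2^(1/3)*3^(5/6)*b/4) + C2*cos(2^(1/3)*3^(5/6)*b/4))*exp(-6^(1/3)*b/4)


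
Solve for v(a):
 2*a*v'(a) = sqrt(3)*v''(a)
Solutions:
 v(a) = C1 + C2*erfi(3^(3/4)*a/3)


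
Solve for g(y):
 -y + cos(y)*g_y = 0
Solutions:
 g(y) = C1 + Integral(y/cos(y), y)


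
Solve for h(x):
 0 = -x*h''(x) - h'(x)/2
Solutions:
 h(x) = C1 + C2*sqrt(x)


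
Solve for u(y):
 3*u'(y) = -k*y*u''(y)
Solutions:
 u(y) = C1 + y^(((re(k) - 3)*re(k) + im(k)^2)/(re(k)^2 + im(k)^2))*(C2*sin(3*log(y)*Abs(im(k))/(re(k)^2 + im(k)^2)) + C3*cos(3*log(y)*im(k)/(re(k)^2 + im(k)^2)))


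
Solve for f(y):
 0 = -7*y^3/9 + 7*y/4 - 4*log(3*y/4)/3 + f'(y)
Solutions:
 f(y) = C1 + 7*y^4/36 - 7*y^2/8 + 4*y*log(y)/3 - 8*y*log(2)/3 - 4*y/3 + 4*y*log(3)/3


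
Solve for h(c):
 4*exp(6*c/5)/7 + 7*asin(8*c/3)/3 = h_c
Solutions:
 h(c) = C1 + 7*c*asin(8*c/3)/3 + 7*sqrt(9 - 64*c^2)/24 + 10*exp(6*c/5)/21


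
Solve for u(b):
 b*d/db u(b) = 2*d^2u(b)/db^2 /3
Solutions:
 u(b) = C1 + C2*erfi(sqrt(3)*b/2)


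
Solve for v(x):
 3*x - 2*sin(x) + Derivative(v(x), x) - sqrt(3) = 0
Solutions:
 v(x) = C1 - 3*x^2/2 + sqrt(3)*x - 2*cos(x)


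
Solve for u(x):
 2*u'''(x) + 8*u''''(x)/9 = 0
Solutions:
 u(x) = C1 + C2*x + C3*x^2 + C4*exp(-9*x/4)


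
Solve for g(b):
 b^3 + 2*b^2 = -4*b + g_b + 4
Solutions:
 g(b) = C1 + b^4/4 + 2*b^3/3 + 2*b^2 - 4*b


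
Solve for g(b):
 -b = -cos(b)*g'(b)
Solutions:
 g(b) = C1 + Integral(b/cos(b), b)


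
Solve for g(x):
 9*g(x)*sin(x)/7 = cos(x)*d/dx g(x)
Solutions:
 g(x) = C1/cos(x)^(9/7)


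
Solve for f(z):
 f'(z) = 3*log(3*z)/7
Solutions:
 f(z) = C1 + 3*z*log(z)/7 - 3*z/7 + 3*z*log(3)/7


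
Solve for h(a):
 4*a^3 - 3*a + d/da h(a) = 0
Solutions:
 h(a) = C1 - a^4 + 3*a^2/2


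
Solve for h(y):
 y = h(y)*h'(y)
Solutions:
 h(y) = -sqrt(C1 + y^2)
 h(y) = sqrt(C1 + y^2)


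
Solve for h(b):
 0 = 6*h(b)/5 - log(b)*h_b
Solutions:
 h(b) = C1*exp(6*li(b)/5)


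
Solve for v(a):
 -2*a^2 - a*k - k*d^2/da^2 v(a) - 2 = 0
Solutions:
 v(a) = C1 + C2*a - a^4/(6*k) - a^3/6 - a^2/k


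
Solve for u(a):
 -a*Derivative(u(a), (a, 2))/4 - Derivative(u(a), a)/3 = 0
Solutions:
 u(a) = C1 + C2/a^(1/3)


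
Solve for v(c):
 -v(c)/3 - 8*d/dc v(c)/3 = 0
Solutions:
 v(c) = C1*exp(-c/8)


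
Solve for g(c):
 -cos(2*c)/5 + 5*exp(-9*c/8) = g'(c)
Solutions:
 g(c) = C1 - sin(2*c)/10 - 40*exp(-9*c/8)/9


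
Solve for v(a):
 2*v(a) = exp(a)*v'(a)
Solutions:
 v(a) = C1*exp(-2*exp(-a))


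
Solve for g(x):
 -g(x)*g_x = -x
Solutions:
 g(x) = -sqrt(C1 + x^2)
 g(x) = sqrt(C1 + x^2)


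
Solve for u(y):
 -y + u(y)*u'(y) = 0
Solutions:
 u(y) = -sqrt(C1 + y^2)
 u(y) = sqrt(C1 + y^2)


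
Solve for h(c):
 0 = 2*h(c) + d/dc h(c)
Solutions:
 h(c) = C1*exp(-2*c)


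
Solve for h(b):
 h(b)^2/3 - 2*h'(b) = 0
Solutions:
 h(b) = -6/(C1 + b)


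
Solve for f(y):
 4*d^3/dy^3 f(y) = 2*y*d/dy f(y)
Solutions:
 f(y) = C1 + Integral(C2*airyai(2^(2/3)*y/2) + C3*airybi(2^(2/3)*y/2), y)


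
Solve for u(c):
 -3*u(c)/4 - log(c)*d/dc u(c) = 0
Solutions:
 u(c) = C1*exp(-3*li(c)/4)


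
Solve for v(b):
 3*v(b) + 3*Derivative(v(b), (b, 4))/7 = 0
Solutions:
 v(b) = (C1*sin(sqrt(2)*7^(1/4)*b/2) + C2*cos(sqrt(2)*7^(1/4)*b/2))*exp(-sqrt(2)*7^(1/4)*b/2) + (C3*sin(sqrt(2)*7^(1/4)*b/2) + C4*cos(sqrt(2)*7^(1/4)*b/2))*exp(sqrt(2)*7^(1/4)*b/2)


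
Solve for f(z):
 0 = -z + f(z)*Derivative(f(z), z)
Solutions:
 f(z) = -sqrt(C1 + z^2)
 f(z) = sqrt(C1 + z^2)


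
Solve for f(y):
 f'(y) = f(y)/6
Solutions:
 f(y) = C1*exp(y/6)


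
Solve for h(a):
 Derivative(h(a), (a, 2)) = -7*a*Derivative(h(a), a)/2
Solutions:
 h(a) = C1 + C2*erf(sqrt(7)*a/2)


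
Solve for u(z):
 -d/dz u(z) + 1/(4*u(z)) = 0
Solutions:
 u(z) = -sqrt(C1 + 2*z)/2
 u(z) = sqrt(C1 + 2*z)/2


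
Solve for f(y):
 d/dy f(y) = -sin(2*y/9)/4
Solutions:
 f(y) = C1 + 9*cos(2*y/9)/8


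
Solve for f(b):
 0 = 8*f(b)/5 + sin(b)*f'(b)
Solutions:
 f(b) = C1*(cos(b) + 1)^(4/5)/(cos(b) - 1)^(4/5)


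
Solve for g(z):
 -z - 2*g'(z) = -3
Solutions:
 g(z) = C1 - z^2/4 + 3*z/2


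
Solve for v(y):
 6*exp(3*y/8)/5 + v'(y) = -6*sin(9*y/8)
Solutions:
 v(y) = C1 - 16*exp(3*y/8)/5 + 16*cos(9*y/8)/3


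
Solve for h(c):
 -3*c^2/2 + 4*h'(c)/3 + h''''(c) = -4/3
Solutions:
 h(c) = C1 + C4*exp(-6^(2/3)*c/3) + 3*c^3/8 - c + (C2*sin(2^(2/3)*3^(1/6)*c/2) + C3*cos(2^(2/3)*3^(1/6)*c/2))*exp(6^(2/3)*c/6)


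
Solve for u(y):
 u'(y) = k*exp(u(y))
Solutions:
 u(y) = log(-1/(C1 + k*y))


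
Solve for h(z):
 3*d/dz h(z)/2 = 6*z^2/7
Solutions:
 h(z) = C1 + 4*z^3/21


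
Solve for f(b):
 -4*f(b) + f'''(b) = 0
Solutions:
 f(b) = C3*exp(2^(2/3)*b) + (C1*sin(2^(2/3)*sqrt(3)*b/2) + C2*cos(2^(2/3)*sqrt(3)*b/2))*exp(-2^(2/3)*b/2)


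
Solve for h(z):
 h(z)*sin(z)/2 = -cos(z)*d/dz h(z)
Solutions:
 h(z) = C1*sqrt(cos(z))


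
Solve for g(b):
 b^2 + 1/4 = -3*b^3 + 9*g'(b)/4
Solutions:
 g(b) = C1 + b^4/3 + 4*b^3/27 + b/9


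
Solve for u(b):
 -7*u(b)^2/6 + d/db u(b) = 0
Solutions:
 u(b) = -6/(C1 + 7*b)


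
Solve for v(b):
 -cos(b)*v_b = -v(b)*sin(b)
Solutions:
 v(b) = C1/cos(b)


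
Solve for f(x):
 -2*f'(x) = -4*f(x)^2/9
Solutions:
 f(x) = -9/(C1 + 2*x)


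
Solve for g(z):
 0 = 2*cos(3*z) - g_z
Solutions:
 g(z) = C1 + 2*sin(3*z)/3


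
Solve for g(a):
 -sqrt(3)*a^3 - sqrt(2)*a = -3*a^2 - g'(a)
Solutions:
 g(a) = C1 + sqrt(3)*a^4/4 - a^3 + sqrt(2)*a^2/2


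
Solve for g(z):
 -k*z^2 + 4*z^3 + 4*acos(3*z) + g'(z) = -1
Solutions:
 g(z) = C1 + k*z^3/3 - z^4 - 4*z*acos(3*z) - z + 4*sqrt(1 - 9*z^2)/3


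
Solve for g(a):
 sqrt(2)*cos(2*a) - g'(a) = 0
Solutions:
 g(a) = C1 + sqrt(2)*sin(2*a)/2


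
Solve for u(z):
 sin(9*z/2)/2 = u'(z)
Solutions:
 u(z) = C1 - cos(9*z/2)/9


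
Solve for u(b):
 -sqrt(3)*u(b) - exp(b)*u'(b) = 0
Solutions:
 u(b) = C1*exp(sqrt(3)*exp(-b))


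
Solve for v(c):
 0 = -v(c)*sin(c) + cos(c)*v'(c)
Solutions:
 v(c) = C1/cos(c)


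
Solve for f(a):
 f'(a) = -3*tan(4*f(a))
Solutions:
 f(a) = -asin(C1*exp(-12*a))/4 + pi/4
 f(a) = asin(C1*exp(-12*a))/4


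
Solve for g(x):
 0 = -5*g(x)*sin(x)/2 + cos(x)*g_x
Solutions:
 g(x) = C1/cos(x)^(5/2)


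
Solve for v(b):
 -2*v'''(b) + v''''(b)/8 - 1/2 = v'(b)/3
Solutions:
 v(b) = C1 + C2*exp(b*(-2^(2/3)*(33*sqrt(17) + 1033)^(1/3) - 128*2^(1/3)/(33*sqrt(17) + 1033)^(1/3) + 32)/6)*sin(2^(1/3)*sqrt(3)*b*(-2^(1/3)*(33*sqrt(17) + 1033)^(1/3) + 128/(33*sqrt(17) + 1033)^(1/3))/6) + C3*exp(b*(-2^(2/3)*(33*sqrt(17) + 1033)^(1/3) - 128*2^(1/3)/(33*sqrt(17) + 1033)^(1/3) + 32)/6)*cos(2^(1/3)*sqrt(3)*b*(-2^(1/3)*(33*sqrt(17) + 1033)^(1/3) + 128/(33*sqrt(17) + 1033)^(1/3))/6) + C4*exp(b*(128*2^(1/3)/(33*sqrt(17) + 1033)^(1/3) + 16 + 2^(2/3)*(33*sqrt(17) + 1033)^(1/3))/3) - 3*b/2


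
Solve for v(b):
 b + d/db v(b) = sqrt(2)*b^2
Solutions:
 v(b) = C1 + sqrt(2)*b^3/3 - b^2/2


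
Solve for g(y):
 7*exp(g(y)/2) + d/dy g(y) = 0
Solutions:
 g(y) = 2*log(1/(C1 + 7*y)) + 2*log(2)


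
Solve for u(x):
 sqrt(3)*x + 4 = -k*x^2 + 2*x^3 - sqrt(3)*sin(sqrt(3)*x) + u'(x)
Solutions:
 u(x) = C1 + k*x^3/3 - x^4/2 + sqrt(3)*x^2/2 + 4*x - cos(sqrt(3)*x)


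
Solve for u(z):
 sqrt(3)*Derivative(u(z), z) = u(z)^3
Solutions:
 u(z) = -sqrt(6)*sqrt(-1/(C1 + sqrt(3)*z))/2
 u(z) = sqrt(6)*sqrt(-1/(C1 + sqrt(3)*z))/2


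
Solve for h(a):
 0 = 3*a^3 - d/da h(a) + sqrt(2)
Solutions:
 h(a) = C1 + 3*a^4/4 + sqrt(2)*a


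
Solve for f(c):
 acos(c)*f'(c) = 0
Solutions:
 f(c) = C1


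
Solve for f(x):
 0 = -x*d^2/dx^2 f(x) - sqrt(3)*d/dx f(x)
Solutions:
 f(x) = C1 + C2*x^(1 - sqrt(3))


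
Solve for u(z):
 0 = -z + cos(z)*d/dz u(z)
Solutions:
 u(z) = C1 + Integral(z/cos(z), z)


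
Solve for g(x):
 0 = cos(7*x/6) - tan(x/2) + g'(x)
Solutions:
 g(x) = C1 - 2*log(cos(x/2)) - 6*sin(7*x/6)/7


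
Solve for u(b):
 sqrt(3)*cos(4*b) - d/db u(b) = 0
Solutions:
 u(b) = C1 + sqrt(3)*sin(4*b)/4


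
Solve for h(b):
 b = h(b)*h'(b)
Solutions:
 h(b) = -sqrt(C1 + b^2)
 h(b) = sqrt(C1 + b^2)


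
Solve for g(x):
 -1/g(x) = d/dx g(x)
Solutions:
 g(x) = -sqrt(C1 - 2*x)
 g(x) = sqrt(C1 - 2*x)


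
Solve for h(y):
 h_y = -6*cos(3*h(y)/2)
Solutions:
 h(y) = -2*asin((C1 + exp(18*y))/(C1 - exp(18*y)))/3 + 2*pi/3
 h(y) = 2*asin((C1 + exp(18*y))/(C1 - exp(18*y)))/3


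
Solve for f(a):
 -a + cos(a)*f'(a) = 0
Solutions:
 f(a) = C1 + Integral(a/cos(a), a)


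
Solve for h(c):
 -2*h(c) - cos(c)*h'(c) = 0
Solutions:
 h(c) = C1*(sin(c) - 1)/(sin(c) + 1)


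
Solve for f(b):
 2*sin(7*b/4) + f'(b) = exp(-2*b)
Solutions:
 f(b) = C1 + 8*cos(7*b/4)/7 - exp(-2*b)/2


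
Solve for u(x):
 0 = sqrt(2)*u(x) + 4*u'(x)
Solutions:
 u(x) = C1*exp(-sqrt(2)*x/4)


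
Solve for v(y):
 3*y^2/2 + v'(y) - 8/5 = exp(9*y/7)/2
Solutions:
 v(y) = C1 - y^3/2 + 8*y/5 + 7*exp(9*y/7)/18


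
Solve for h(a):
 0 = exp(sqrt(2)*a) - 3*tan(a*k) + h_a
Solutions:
 h(a) = C1 + 3*Piecewise((-log(cos(a*k))/k, Ne(k, 0)), (0, True)) - sqrt(2)*exp(sqrt(2)*a)/2


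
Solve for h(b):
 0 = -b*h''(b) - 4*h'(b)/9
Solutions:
 h(b) = C1 + C2*b^(5/9)


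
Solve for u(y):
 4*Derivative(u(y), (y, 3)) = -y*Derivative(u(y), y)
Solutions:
 u(y) = C1 + Integral(C2*airyai(-2^(1/3)*y/2) + C3*airybi(-2^(1/3)*y/2), y)


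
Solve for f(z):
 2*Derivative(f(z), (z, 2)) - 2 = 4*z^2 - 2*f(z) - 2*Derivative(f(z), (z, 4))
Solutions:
 f(z) = 2*z^2 + (C1*sin(sqrt(3)*z/2) + C2*cos(sqrt(3)*z/2))*exp(-z/2) + (C3*sin(sqrt(3)*z/2) + C4*cos(sqrt(3)*z/2))*exp(z/2) - 3


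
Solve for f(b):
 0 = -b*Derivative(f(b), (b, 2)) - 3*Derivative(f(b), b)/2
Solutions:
 f(b) = C1 + C2/sqrt(b)


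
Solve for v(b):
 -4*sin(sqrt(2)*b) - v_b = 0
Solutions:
 v(b) = C1 + 2*sqrt(2)*cos(sqrt(2)*b)


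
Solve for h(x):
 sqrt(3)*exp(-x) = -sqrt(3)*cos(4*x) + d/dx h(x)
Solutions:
 h(x) = C1 + sqrt(3)*sin(4*x)/4 - sqrt(3)*exp(-x)


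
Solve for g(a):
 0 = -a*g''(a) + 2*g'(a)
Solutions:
 g(a) = C1 + C2*a^3


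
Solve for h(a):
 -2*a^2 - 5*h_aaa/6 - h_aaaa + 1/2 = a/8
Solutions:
 h(a) = C1 + C2*a + C3*a^2 + C4*exp(-5*a/6) - a^5/25 + 187*a^4/800 - 511*a^3/500


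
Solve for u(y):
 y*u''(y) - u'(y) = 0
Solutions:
 u(y) = C1 + C2*y^2


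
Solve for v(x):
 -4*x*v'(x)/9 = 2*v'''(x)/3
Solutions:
 v(x) = C1 + Integral(C2*airyai(-2^(1/3)*3^(2/3)*x/3) + C3*airybi(-2^(1/3)*3^(2/3)*x/3), x)


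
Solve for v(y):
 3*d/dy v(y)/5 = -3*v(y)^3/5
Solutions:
 v(y) = -sqrt(2)*sqrt(-1/(C1 - y))/2
 v(y) = sqrt(2)*sqrt(-1/(C1 - y))/2


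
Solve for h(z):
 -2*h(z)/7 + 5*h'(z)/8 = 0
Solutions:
 h(z) = C1*exp(16*z/35)


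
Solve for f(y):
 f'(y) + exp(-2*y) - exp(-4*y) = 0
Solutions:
 f(y) = C1 + exp(-2*y)/2 - exp(-4*y)/4


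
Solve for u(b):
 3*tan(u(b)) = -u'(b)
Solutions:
 u(b) = pi - asin(C1*exp(-3*b))
 u(b) = asin(C1*exp(-3*b))


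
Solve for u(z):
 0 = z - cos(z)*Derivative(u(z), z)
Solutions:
 u(z) = C1 + Integral(z/cos(z), z)


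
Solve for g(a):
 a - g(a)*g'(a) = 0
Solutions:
 g(a) = -sqrt(C1 + a^2)
 g(a) = sqrt(C1 + a^2)


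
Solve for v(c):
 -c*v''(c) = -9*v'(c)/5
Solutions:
 v(c) = C1 + C2*c^(14/5)


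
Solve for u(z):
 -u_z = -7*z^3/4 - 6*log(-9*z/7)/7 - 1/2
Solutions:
 u(z) = C1 + 7*z^4/16 + 6*z*log(-z)/7 + z*(-12*log(7) - 5 + 24*log(3))/14


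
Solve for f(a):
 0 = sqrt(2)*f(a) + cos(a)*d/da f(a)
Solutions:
 f(a) = C1*(sin(a) - 1)^(sqrt(2)/2)/(sin(a) + 1)^(sqrt(2)/2)


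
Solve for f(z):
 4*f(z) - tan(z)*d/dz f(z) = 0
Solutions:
 f(z) = C1*sin(z)^4


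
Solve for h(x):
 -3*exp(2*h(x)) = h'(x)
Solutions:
 h(x) = log(-sqrt(-1/(C1 - 3*x))) - log(2)/2
 h(x) = log(-1/(C1 - 3*x))/2 - log(2)/2


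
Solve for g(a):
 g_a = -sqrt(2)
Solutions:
 g(a) = C1 - sqrt(2)*a


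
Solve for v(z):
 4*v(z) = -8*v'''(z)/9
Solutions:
 v(z) = C3*exp(-6^(2/3)*z/2) + (C1*sin(3*2^(2/3)*3^(1/6)*z/4) + C2*cos(3*2^(2/3)*3^(1/6)*z/4))*exp(6^(2/3)*z/4)


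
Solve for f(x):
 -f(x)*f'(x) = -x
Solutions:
 f(x) = -sqrt(C1 + x^2)
 f(x) = sqrt(C1 + x^2)


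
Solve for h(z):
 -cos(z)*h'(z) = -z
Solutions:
 h(z) = C1 + Integral(z/cos(z), z)


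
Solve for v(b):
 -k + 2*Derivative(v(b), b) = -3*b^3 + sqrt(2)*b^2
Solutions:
 v(b) = C1 - 3*b^4/8 + sqrt(2)*b^3/6 + b*k/2


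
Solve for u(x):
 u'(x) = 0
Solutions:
 u(x) = C1


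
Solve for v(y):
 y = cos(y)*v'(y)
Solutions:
 v(y) = C1 + Integral(y/cos(y), y)


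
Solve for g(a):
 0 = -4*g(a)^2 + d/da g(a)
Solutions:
 g(a) = -1/(C1 + 4*a)


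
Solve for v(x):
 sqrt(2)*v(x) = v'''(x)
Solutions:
 v(x) = C3*exp(2^(1/6)*x) + (C1*sin(2^(1/6)*sqrt(3)*x/2) + C2*cos(2^(1/6)*sqrt(3)*x/2))*exp(-2^(1/6)*x/2)


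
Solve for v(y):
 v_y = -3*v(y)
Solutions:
 v(y) = C1*exp(-3*y)


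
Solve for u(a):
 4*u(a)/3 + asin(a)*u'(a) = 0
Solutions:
 u(a) = C1*exp(-4*Integral(1/asin(a), a)/3)


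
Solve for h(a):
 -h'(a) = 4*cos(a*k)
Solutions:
 h(a) = C1 - 4*sin(a*k)/k


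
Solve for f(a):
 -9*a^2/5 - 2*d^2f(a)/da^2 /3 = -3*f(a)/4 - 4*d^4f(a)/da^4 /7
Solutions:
 f(a) = 12*a^2/5 + (C1*sin(21^(1/4)*a*sin(atan(2*sqrt(35)/7)/2)/2) + C2*cos(21^(1/4)*a*sin(atan(2*sqrt(35)/7)/2)/2))*exp(-21^(1/4)*a*cos(atan(2*sqrt(35)/7)/2)/2) + (C3*sin(21^(1/4)*a*sin(atan(2*sqrt(35)/7)/2)/2) + C4*cos(21^(1/4)*a*sin(atan(2*sqrt(35)/7)/2)/2))*exp(21^(1/4)*a*cos(atan(2*sqrt(35)/7)/2)/2) + 64/15


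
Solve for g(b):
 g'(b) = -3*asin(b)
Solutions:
 g(b) = C1 - 3*b*asin(b) - 3*sqrt(1 - b^2)


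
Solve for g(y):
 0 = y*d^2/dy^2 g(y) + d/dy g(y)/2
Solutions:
 g(y) = C1 + C2*sqrt(y)


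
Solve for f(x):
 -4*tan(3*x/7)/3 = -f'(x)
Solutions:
 f(x) = C1 - 28*log(cos(3*x/7))/9


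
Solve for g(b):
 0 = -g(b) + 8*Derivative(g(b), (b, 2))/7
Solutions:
 g(b) = C1*exp(-sqrt(14)*b/4) + C2*exp(sqrt(14)*b/4)


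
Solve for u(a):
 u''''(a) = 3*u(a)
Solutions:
 u(a) = C1*exp(-3^(1/4)*a) + C2*exp(3^(1/4)*a) + C3*sin(3^(1/4)*a) + C4*cos(3^(1/4)*a)


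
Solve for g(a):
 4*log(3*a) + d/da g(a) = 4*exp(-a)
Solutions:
 g(a) = C1 - 4*a*log(a) + 4*a*(1 - log(3)) - 4*exp(-a)


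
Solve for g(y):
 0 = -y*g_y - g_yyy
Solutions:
 g(y) = C1 + Integral(C2*airyai(-y) + C3*airybi(-y), y)


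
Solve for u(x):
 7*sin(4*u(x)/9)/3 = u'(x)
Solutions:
 -7*x/3 + 9*log(cos(4*u(x)/9) - 1)/8 - 9*log(cos(4*u(x)/9) + 1)/8 = C1


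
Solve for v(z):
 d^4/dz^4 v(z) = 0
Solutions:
 v(z) = C1 + C2*z + C3*z^2 + C4*z^3


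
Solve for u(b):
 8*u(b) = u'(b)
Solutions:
 u(b) = C1*exp(8*b)


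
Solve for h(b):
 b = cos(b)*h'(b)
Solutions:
 h(b) = C1 + Integral(b/cos(b), b)


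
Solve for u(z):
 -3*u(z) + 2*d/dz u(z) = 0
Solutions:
 u(z) = C1*exp(3*z/2)


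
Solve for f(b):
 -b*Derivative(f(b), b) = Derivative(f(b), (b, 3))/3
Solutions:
 f(b) = C1 + Integral(C2*airyai(-3^(1/3)*b) + C3*airybi(-3^(1/3)*b), b)


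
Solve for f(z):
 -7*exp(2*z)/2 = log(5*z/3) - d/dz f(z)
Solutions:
 f(z) = C1 + z*log(z) + z*(-log(3) - 1 + log(5)) + 7*exp(2*z)/4


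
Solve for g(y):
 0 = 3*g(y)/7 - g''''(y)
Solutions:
 g(y) = C1*exp(-3^(1/4)*7^(3/4)*y/7) + C2*exp(3^(1/4)*7^(3/4)*y/7) + C3*sin(3^(1/4)*7^(3/4)*y/7) + C4*cos(3^(1/4)*7^(3/4)*y/7)


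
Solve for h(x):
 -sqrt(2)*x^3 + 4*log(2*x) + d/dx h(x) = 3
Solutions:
 h(x) = C1 + sqrt(2)*x^4/4 - 4*x*log(x) - x*log(16) + 7*x


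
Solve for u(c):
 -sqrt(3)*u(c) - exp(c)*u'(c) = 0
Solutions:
 u(c) = C1*exp(sqrt(3)*exp(-c))


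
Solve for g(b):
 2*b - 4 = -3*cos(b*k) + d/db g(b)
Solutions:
 g(b) = C1 + b^2 - 4*b + 3*sin(b*k)/k


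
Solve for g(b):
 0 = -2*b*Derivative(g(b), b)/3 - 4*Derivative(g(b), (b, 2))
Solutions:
 g(b) = C1 + C2*erf(sqrt(3)*b/6)


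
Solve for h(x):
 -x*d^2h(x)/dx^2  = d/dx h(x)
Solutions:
 h(x) = C1 + C2*log(x)


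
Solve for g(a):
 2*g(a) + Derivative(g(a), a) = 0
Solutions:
 g(a) = C1*exp(-2*a)


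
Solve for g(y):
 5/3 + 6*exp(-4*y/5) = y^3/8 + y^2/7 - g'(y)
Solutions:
 g(y) = C1 + y^4/32 + y^3/21 - 5*y/3 + 15*exp(-4*y/5)/2


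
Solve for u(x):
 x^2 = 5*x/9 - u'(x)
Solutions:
 u(x) = C1 - x^3/3 + 5*x^2/18


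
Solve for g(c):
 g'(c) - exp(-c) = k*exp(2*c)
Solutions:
 g(c) = C1 + k*exp(2*c)/2 - exp(-c)


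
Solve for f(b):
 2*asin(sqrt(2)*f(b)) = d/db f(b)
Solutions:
 Integral(1/asin(sqrt(2)*_y), (_y, f(b))) = C1 + 2*b


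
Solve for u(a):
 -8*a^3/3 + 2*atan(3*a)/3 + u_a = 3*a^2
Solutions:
 u(a) = C1 + 2*a^4/3 + a^3 - 2*a*atan(3*a)/3 + log(9*a^2 + 1)/9


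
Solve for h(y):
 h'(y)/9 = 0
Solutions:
 h(y) = C1


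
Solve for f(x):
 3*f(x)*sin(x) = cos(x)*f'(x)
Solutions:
 f(x) = C1/cos(x)^3


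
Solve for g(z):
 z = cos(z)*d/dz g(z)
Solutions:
 g(z) = C1 + Integral(z/cos(z), z)


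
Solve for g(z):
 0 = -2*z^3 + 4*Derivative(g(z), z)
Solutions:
 g(z) = C1 + z^4/8


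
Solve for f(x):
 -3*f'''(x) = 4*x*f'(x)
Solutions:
 f(x) = C1 + Integral(C2*airyai(-6^(2/3)*x/3) + C3*airybi(-6^(2/3)*x/3), x)


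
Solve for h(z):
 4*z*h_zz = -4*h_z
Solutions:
 h(z) = C1 + C2*log(z)


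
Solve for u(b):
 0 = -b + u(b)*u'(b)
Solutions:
 u(b) = -sqrt(C1 + b^2)
 u(b) = sqrt(C1 + b^2)


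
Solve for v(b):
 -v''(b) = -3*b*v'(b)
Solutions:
 v(b) = C1 + C2*erfi(sqrt(6)*b/2)


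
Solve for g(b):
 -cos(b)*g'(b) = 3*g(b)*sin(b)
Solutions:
 g(b) = C1*cos(b)^3


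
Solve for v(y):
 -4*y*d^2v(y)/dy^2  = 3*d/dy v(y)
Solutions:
 v(y) = C1 + C2*y^(1/4)


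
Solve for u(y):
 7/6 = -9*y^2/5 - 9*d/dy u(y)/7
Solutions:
 u(y) = C1 - 7*y^3/15 - 49*y/54


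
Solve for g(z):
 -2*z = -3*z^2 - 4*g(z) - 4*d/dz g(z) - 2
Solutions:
 g(z) = C1*exp(-z) - 3*z^2/4 + 2*z - 5/2


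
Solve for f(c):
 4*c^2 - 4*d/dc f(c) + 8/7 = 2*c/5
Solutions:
 f(c) = C1 + c^3/3 - c^2/20 + 2*c/7


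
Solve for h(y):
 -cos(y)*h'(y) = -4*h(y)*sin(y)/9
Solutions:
 h(y) = C1/cos(y)^(4/9)


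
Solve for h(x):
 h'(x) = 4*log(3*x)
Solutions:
 h(x) = C1 + 4*x*log(x) - 4*x + x*log(81)


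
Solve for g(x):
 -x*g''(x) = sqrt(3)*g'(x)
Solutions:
 g(x) = C1 + C2*x^(1 - sqrt(3))


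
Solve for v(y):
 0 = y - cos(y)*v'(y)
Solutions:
 v(y) = C1 + Integral(y/cos(y), y)


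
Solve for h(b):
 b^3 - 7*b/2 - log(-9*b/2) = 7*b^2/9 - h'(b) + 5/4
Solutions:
 h(b) = C1 - b^4/4 + 7*b^3/27 + 7*b^2/4 + b*log(-b) + b*(-log(2) + 1/4 + 2*log(3))


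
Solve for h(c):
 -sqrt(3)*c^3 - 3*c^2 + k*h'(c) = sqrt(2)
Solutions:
 h(c) = C1 + sqrt(3)*c^4/(4*k) + c^3/k + sqrt(2)*c/k


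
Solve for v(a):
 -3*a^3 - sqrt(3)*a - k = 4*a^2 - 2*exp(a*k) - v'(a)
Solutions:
 v(a) = C1 + 3*a^4/4 + 4*a^3/3 + sqrt(3)*a^2/2 + a*k - 2*exp(a*k)/k


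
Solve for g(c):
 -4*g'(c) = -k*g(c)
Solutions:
 g(c) = C1*exp(c*k/4)


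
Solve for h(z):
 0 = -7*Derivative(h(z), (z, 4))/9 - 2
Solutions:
 h(z) = C1 + C2*z + C3*z^2 + C4*z^3 - 3*z^4/28


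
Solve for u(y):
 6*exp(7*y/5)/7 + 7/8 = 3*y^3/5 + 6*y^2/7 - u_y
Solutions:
 u(y) = C1 + 3*y^4/20 + 2*y^3/7 - 7*y/8 - 30*exp(7*y/5)/49


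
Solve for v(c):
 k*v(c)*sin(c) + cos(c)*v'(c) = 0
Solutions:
 v(c) = C1*exp(k*log(cos(c)))


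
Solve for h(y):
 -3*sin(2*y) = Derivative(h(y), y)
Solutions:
 h(y) = C1 + 3*cos(2*y)/2


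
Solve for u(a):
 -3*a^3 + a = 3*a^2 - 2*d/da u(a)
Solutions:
 u(a) = C1 + 3*a^4/8 + a^3/2 - a^2/4


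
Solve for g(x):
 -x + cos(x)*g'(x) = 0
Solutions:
 g(x) = C1 + Integral(x/cos(x), x)


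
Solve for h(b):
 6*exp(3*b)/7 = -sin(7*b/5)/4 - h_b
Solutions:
 h(b) = C1 - 2*exp(3*b)/7 + 5*cos(7*b/5)/28


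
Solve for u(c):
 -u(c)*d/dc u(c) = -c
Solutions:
 u(c) = -sqrt(C1 + c^2)
 u(c) = sqrt(C1 + c^2)


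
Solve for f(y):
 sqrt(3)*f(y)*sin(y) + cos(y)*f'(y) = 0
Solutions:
 f(y) = C1*cos(y)^(sqrt(3))


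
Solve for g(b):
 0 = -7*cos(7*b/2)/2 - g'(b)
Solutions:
 g(b) = C1 - sin(7*b/2)


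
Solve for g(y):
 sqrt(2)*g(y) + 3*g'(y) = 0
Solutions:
 g(y) = C1*exp(-sqrt(2)*y/3)


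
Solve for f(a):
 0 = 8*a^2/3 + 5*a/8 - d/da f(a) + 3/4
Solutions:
 f(a) = C1 + 8*a^3/9 + 5*a^2/16 + 3*a/4


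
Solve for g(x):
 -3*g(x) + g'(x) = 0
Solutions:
 g(x) = C1*exp(3*x)


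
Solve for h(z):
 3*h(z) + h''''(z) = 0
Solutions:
 h(z) = (C1*sin(sqrt(2)*3^(1/4)*z/2) + C2*cos(sqrt(2)*3^(1/4)*z/2))*exp(-sqrt(2)*3^(1/4)*z/2) + (C3*sin(sqrt(2)*3^(1/4)*z/2) + C4*cos(sqrt(2)*3^(1/4)*z/2))*exp(sqrt(2)*3^(1/4)*z/2)


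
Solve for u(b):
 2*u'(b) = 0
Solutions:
 u(b) = C1


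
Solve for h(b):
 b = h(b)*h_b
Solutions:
 h(b) = -sqrt(C1 + b^2)
 h(b) = sqrt(C1 + b^2)


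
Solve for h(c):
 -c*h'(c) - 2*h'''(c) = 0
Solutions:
 h(c) = C1 + Integral(C2*airyai(-2^(2/3)*c/2) + C3*airybi(-2^(2/3)*c/2), c)


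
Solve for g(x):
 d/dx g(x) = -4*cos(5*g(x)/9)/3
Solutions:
 4*x/3 - 9*log(sin(5*g(x)/9) - 1)/10 + 9*log(sin(5*g(x)/9) + 1)/10 = C1


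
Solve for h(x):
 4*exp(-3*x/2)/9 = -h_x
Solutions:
 h(x) = C1 + 8*exp(-3*x/2)/27


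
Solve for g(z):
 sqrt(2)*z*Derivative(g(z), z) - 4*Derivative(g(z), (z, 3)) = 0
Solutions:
 g(z) = C1 + Integral(C2*airyai(sqrt(2)*z/2) + C3*airybi(sqrt(2)*z/2), z)


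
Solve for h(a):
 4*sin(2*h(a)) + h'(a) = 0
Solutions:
 h(a) = pi - acos((-C1 - exp(16*a))/(C1 - exp(16*a)))/2
 h(a) = acos((-C1 - exp(16*a))/(C1 - exp(16*a)))/2


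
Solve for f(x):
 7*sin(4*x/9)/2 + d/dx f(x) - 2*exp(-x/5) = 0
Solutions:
 f(x) = C1 + 63*cos(4*x/9)/8 - 10*exp(-x/5)


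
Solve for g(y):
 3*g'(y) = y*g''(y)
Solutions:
 g(y) = C1 + C2*y^4


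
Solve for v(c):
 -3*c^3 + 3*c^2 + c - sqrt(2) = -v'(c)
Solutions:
 v(c) = C1 + 3*c^4/4 - c^3 - c^2/2 + sqrt(2)*c


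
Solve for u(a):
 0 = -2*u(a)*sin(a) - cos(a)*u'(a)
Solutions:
 u(a) = C1*cos(a)^2


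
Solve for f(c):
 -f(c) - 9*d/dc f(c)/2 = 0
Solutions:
 f(c) = C1*exp(-2*c/9)


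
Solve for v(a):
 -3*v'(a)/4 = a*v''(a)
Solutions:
 v(a) = C1 + C2*a^(1/4)


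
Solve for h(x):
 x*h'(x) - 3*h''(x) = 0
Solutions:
 h(x) = C1 + C2*erfi(sqrt(6)*x/6)


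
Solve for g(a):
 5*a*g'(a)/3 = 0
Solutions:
 g(a) = C1


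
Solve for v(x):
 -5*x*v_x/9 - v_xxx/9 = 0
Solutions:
 v(x) = C1 + Integral(C2*airyai(-5^(1/3)*x) + C3*airybi(-5^(1/3)*x), x)


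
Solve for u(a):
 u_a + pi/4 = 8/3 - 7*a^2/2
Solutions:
 u(a) = C1 - 7*a^3/6 - pi*a/4 + 8*a/3


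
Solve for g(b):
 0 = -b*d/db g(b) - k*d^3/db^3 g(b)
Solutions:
 g(b) = C1 + Integral(C2*airyai(b*(-1/k)^(1/3)) + C3*airybi(b*(-1/k)^(1/3)), b)


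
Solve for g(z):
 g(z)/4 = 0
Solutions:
 g(z) = 0


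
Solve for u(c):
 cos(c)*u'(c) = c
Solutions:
 u(c) = C1 + Integral(c/cos(c), c)


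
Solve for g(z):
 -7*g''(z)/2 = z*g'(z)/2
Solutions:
 g(z) = C1 + C2*erf(sqrt(14)*z/14)


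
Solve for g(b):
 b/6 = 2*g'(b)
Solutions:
 g(b) = C1 + b^2/24


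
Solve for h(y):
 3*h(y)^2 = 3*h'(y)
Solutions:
 h(y) = -1/(C1 + y)


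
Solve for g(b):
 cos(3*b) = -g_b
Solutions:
 g(b) = C1 - sin(3*b)/3


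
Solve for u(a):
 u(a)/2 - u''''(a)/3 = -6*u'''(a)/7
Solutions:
 u(a) = C1*exp(a*(9 - 7*sqrt(-2*7^(2/3)/(-243 + sqrt(78257))^(1/3) + 7^(1/3)*(-243 + sqrt(78257))^(1/3)/7 + 81/49))/14)*sin(a*sqrt(-162/49 - 2*7^(2/3)/(-243 + sqrt(78257))^(1/3) + 7^(1/3)*(-243 + sqrt(78257))^(1/3)/7 + 1458/(343*sqrt(-2*7^(2/3)/(-243 + sqrt(78257))^(1/3) + 7^(1/3)*(-243 + sqrt(78257))^(1/3)/7 + 81/49)))/2) + C2*exp(a*(9 - 7*sqrt(-2*7^(2/3)/(-243 + sqrt(78257))^(1/3) + 7^(1/3)*(-243 + sqrt(78257))^(1/3)/7 + 81/49))/14)*cos(a*sqrt(-162/49 - 2*7^(2/3)/(-243 + sqrt(78257))^(1/3) + 7^(1/3)*(-243 + sqrt(78257))^(1/3)/7 + 1458/(343*sqrt(-2*7^(2/3)/(-243 + sqrt(78257))^(1/3) + 7^(1/3)*(-243 + sqrt(78257))^(1/3)/7 + 81/49)))/2) + C3*exp(a*(7*sqrt(-2*7^(2/3)/(-243 + sqrt(78257))^(1/3) + 7^(1/3)*(-243 + sqrt(78257))^(1/3)/7 + 81/49) + 9 + 7*sqrt(-7^(1/3)*(-243 + sqrt(78257))^(1/3)/7 + 2*7^(2/3)/(-243 + sqrt(78257))^(1/3) + 162/49 + 1458/(343*sqrt(-2*7^(2/3)/(-243 + sqrt(78257))^(1/3) + 7^(1/3)*(-243 + sqrt(78257))^(1/3)/7 + 81/49))))/14) + C4*exp(a*(-7*sqrt(-7^(1/3)*(-243 + sqrt(78257))^(1/3)/7 + 2*7^(2/3)/(-243 + sqrt(78257))^(1/3) + 162/49 + 1458/(343*sqrt(-2*7^(2/3)/(-243 + sqrt(78257))^(1/3) + 7^(1/3)*(-243 + sqrt(78257))^(1/3)/7 + 81/49))) + 7*sqrt(-2*7^(2/3)/(-243 + sqrt(78257))^(1/3) + 7^(1/3)*(-243 + sqrt(78257))^(1/3)/7 + 81/49) + 9)/14)


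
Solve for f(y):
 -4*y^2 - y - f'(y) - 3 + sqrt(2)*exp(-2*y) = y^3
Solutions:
 f(y) = C1 - y^4/4 - 4*y^3/3 - y^2/2 - 3*y - sqrt(2)*exp(-2*y)/2


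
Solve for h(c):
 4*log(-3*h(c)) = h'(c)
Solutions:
 -Integral(1/(log(-_y) + log(3)), (_y, h(c)))/4 = C1 - c


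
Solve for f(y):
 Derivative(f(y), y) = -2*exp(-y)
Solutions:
 f(y) = C1 + 2*exp(-y)


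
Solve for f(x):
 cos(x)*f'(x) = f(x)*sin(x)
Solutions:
 f(x) = C1/cos(x)


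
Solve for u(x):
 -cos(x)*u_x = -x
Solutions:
 u(x) = C1 + Integral(x/cos(x), x)


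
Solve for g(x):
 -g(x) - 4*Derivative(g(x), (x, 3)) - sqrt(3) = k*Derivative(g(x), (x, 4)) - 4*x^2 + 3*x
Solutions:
 g(x) = C1*exp(x*Piecewise((-sqrt(-2*2^(1/3)*(-1/k^3)^(1/3) + 4/k^2)/2 - sqrt(2*2^(1/3)*(-1/k^3)^(1/3) + 8/k^2 + 16/(k^3*sqrt(-2*2^(1/3)*(-1/k^3)^(1/3) + 4/k^2)))/2 - 1/k, Eq(1/k, 0)), (-sqrt(2*(sqrt(-1/(27*k^3) + k^(-6)) + k^(-3))^(1/3) + 2/(3*k*(sqrt(-1/(27*k^3) + k^(-6)) + k^(-3))^(1/3)) + 4/k^2)/2 - sqrt(-2*(sqrt(-1/(27*k^3) + k^(-6)) + k^(-3))^(1/3) - 2/(3*k*(sqrt(-1/(27*k^3) + k^(-6)) + k^(-3))^(1/3)) + 8/k^2 + 16/(k^3*sqrt(2*(sqrt(-1/(27*k^3) + k^(-6)) + k^(-3))^(1/3) + 2/(3*k*(sqrt(-1/(27*k^3) + k^(-6)) + k^(-3))^(1/3)) + 4/k^2)))/2 - 1/k, True))) + C2*exp(x*Piecewise((-sqrt(-2*2^(1/3)*(-1/k^3)^(1/3) + 4/k^2)/2 + sqrt(2*2^(1/3)*(-1/k^3)^(1/3) + 8/k^2 + 16/(k^3*sqrt(-2*2^(1/3)*(-1/k^3)^(1/3) + 4/k^2)))/2 - 1/k, Eq(1/k, 0)), (-sqrt(2*(sqrt(-1/(27*k^3) + k^(-6)) + k^(-3))^(1/3) + 2/(3*k*(sqrt(-1/(27*k^3) + k^(-6)) + k^(-3))^(1/3)) + 4/k^2)/2 + sqrt(-2*(sqrt(-1/(27*k^3) + k^(-6)) + k^(-3))^(1/3) - 2/(3*k*(sqrt(-1/(27*k^3) + k^(-6)) + k^(-3))^(1/3)) + 8/k^2 + 16/(k^3*sqrt(2*(sqrt(-1/(27*k^3) + k^(-6)) + k^(-3))^(1/3) + 2/(3*k*(sqrt(-1/(27*k^3) + k^(-6)) + k^(-3))^(1/3)) + 4/k^2)))/2 - 1/k, True))) + C3*exp(x*Piecewise((sqrt(-2*2^(1/3)*(-1/k^3)^(1/3) + 4/k^2)/2 - sqrt(2*2^(1/3)*(-1/k^3)^(1/3) + 8/k^2 - 16/(k^3*sqrt(-2*2^(1/3)*(-1/k^3)^(1/3) + 4/k^2)))/2 - 1/k, Eq(1/k, 0)), (sqrt(2*(sqrt(-1/(27*k^3) + k^(-6)) + k^(-3))^(1/3) + 2/(3*k*(sqrt(-1/(27*k^3) + k^(-6)) + k^(-3))^(1/3)) + 4/k^2)/2 - sqrt(-2*(sqrt(-1/(27*k^3) + k^(-6)) + k^(-3))^(1/3) - 2/(3*k*(sqrt(-1/(27*k^3) + k^(-6)) + k^(-3))^(1/3)) + 8/k^2 - 16/(k^3*sqrt(2*(sqrt(-1/(27*k^3) + k^(-6)) + k^(-3))^(1/3) + 2/(3*k*(sqrt(-1/(27*k^3) + k^(-6)) + k^(-3))^(1/3)) + 4/k^2)))/2 - 1/k, True))) + C4*exp(x*Piecewise((sqrt(-2*2^(1/3)*(-1/k^3)^(1/3) + 4/k^2)/2 + sqrt(2*2^(1/3)*(-1/k^3)^(1/3) + 8/k^2 - 16/(k^3*sqrt(-2*2^(1/3)*(-1/k^3)^(1/3) + 4/k^2)))/2 - 1/k, Eq(1/k, 0)), (sqrt(2*(sqrt(-1/(27*k^3) + k^(-6)) + k^(-3))^(1/3) + 2/(3*k*(sqrt(-1/(27*k^3) + k^(-6)) + k^(-3))^(1/3)) + 4/k^2)/2 + sqrt(-2*(sqrt(-1/(27*k^3) + k^(-6)) + k^(-3))^(1/3) - 2/(3*k*(sqrt(-1/(27*k^3) + k^(-6)) + k^(-3))^(1/3)) + 8/k^2 - 16/(k^3*sqrt(2*(sqrt(-1/(27*k^3) + k^(-6)) + k^(-3))^(1/3) + 2/(3*k*(sqrt(-1/(27*k^3) + k^(-6)) + k^(-3))^(1/3)) + 4/k^2)))/2 - 1/k, True))) + 4*x^2 - 3*x - sqrt(3)


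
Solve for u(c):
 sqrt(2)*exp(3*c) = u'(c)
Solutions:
 u(c) = C1 + sqrt(2)*exp(3*c)/3


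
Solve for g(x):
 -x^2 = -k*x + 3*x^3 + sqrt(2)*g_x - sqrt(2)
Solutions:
 g(x) = C1 + sqrt(2)*k*x^2/4 - 3*sqrt(2)*x^4/8 - sqrt(2)*x^3/6 + x


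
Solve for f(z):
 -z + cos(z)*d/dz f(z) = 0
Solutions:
 f(z) = C1 + Integral(z/cos(z), z)


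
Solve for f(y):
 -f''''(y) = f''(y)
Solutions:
 f(y) = C1 + C2*y + C3*sin(y) + C4*cos(y)


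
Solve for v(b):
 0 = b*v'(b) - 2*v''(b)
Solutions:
 v(b) = C1 + C2*erfi(b/2)


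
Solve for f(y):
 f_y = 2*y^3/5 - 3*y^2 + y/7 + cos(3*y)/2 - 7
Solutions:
 f(y) = C1 + y^4/10 - y^3 + y^2/14 - 7*y + sin(3*y)/6


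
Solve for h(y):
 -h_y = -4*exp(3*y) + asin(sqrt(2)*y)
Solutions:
 h(y) = C1 - y*asin(sqrt(2)*y) - sqrt(2)*sqrt(1 - 2*y^2)/2 + 4*exp(3*y)/3


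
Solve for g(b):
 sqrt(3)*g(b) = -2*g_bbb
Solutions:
 g(b) = C3*exp(-2^(2/3)*3^(1/6)*b/2) + (C1*sin(6^(2/3)*b/4) + C2*cos(6^(2/3)*b/4))*exp(2^(2/3)*3^(1/6)*b/4)


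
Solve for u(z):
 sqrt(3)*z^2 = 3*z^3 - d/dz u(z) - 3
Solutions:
 u(z) = C1 + 3*z^4/4 - sqrt(3)*z^3/3 - 3*z


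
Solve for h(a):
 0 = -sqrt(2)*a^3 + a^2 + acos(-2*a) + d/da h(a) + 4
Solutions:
 h(a) = C1 + sqrt(2)*a^4/4 - a^3/3 - a*acos(-2*a) - 4*a - sqrt(1 - 4*a^2)/2


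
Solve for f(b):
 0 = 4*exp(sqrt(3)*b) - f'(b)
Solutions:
 f(b) = C1 + 4*sqrt(3)*exp(sqrt(3)*b)/3


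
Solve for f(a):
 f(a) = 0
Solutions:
 f(a) = 0


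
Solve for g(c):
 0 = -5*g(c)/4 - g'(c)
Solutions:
 g(c) = C1*exp(-5*c/4)


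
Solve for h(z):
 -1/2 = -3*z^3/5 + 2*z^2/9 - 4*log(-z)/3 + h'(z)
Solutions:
 h(z) = C1 + 3*z^4/20 - 2*z^3/27 + 4*z*log(-z)/3 - 11*z/6


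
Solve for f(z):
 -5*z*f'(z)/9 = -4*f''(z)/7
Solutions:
 f(z) = C1 + C2*erfi(sqrt(70)*z/12)


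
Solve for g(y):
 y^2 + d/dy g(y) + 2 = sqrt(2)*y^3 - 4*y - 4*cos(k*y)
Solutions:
 g(y) = C1 + sqrt(2)*y^4/4 - y^3/3 - 2*y^2 - 2*y - 4*sin(k*y)/k


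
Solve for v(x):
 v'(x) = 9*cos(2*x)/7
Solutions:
 v(x) = C1 + 9*sin(2*x)/14


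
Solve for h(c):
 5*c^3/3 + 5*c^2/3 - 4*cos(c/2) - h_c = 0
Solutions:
 h(c) = C1 + 5*c^4/12 + 5*c^3/9 - 8*sin(c/2)


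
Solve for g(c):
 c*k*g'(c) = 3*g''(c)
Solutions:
 g(c) = Piecewise((-sqrt(6)*sqrt(pi)*C1*erf(sqrt(6)*c*sqrt(-k)/6)/(2*sqrt(-k)) - C2, (k > 0) | (k < 0)), (-C1*c - C2, True))


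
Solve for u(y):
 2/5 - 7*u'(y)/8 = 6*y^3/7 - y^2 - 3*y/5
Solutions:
 u(y) = C1 - 12*y^4/49 + 8*y^3/21 + 12*y^2/35 + 16*y/35


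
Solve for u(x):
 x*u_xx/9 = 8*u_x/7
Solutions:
 u(x) = C1 + C2*x^(79/7)


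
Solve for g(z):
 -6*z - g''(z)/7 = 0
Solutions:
 g(z) = C1 + C2*z - 7*z^3


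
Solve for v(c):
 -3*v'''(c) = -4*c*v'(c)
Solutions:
 v(c) = C1 + Integral(C2*airyai(6^(2/3)*c/3) + C3*airybi(6^(2/3)*c/3), c)


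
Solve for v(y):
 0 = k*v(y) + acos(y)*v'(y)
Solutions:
 v(y) = C1*exp(-k*Integral(1/acos(y), y))


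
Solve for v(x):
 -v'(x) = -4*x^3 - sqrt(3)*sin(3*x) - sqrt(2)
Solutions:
 v(x) = C1 + x^4 + sqrt(2)*x - sqrt(3)*cos(3*x)/3


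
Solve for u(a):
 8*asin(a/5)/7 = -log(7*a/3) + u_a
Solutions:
 u(a) = C1 + a*log(a) + 8*a*asin(a/5)/7 - a*log(3) - a + a*log(7) + 8*sqrt(25 - a^2)/7


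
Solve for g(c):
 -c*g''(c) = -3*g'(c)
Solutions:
 g(c) = C1 + C2*c^4


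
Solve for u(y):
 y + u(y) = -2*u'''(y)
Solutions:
 u(y) = C3*exp(-2^(2/3)*y/2) - y + (C1*sin(2^(2/3)*sqrt(3)*y/4) + C2*cos(2^(2/3)*sqrt(3)*y/4))*exp(2^(2/3)*y/4)


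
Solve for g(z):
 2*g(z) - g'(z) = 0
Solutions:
 g(z) = C1*exp(2*z)


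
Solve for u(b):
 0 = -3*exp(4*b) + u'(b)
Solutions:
 u(b) = C1 + 3*exp(4*b)/4


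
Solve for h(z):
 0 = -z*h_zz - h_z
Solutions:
 h(z) = C1 + C2*log(z)


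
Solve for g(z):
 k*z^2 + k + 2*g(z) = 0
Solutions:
 g(z) = k*(-z^2 - 1)/2


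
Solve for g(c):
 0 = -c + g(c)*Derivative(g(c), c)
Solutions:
 g(c) = -sqrt(C1 + c^2)
 g(c) = sqrt(C1 + c^2)


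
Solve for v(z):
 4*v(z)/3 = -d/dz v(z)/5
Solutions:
 v(z) = C1*exp(-20*z/3)


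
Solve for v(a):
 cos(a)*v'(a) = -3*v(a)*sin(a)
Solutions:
 v(a) = C1*cos(a)^3


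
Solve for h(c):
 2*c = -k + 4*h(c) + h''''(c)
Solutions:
 h(c) = c/2 + k/4 + (C1*sin(c) + C2*cos(c))*exp(-c) + (C3*sin(c) + C4*cos(c))*exp(c)


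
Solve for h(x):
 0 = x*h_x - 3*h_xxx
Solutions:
 h(x) = C1 + Integral(C2*airyai(3^(2/3)*x/3) + C3*airybi(3^(2/3)*x/3), x)


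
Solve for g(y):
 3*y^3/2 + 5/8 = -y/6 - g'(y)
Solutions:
 g(y) = C1 - 3*y^4/8 - y^2/12 - 5*y/8


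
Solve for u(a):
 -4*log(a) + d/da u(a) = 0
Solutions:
 u(a) = C1 + 4*a*log(a) - 4*a


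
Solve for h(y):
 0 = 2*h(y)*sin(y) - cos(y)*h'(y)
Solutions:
 h(y) = C1/cos(y)^2


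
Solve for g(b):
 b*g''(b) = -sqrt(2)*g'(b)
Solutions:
 g(b) = C1 + C2*b^(1 - sqrt(2))


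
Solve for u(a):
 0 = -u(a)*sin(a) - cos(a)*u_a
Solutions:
 u(a) = C1*cos(a)


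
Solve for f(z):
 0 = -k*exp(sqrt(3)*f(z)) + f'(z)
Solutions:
 f(z) = sqrt(3)*(2*log(-1/(C1 + k*z)) - log(3))/6


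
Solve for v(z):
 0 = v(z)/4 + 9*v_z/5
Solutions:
 v(z) = C1*exp(-5*z/36)


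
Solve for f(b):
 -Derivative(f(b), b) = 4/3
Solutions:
 f(b) = C1 - 4*b/3


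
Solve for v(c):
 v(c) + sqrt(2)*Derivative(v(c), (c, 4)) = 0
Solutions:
 v(c) = (C1*sin(2^(3/8)*c/2) + C2*cos(2^(3/8)*c/2))*exp(-2^(3/8)*c/2) + (C3*sin(2^(3/8)*c/2) + C4*cos(2^(3/8)*c/2))*exp(2^(3/8)*c/2)


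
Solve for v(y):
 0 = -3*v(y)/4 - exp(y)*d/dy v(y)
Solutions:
 v(y) = C1*exp(3*exp(-y)/4)
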